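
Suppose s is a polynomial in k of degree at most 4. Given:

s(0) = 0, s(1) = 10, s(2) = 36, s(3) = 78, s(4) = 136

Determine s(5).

Write s(k) = ak^4 + bk³ + ck² + dk + e; the 5 given values yield a linear system in the 5 coefficients.
Solving, the top 2 coefficients vanish, and s(k) = 8k² + 2k.
Then s(5) = 210.

210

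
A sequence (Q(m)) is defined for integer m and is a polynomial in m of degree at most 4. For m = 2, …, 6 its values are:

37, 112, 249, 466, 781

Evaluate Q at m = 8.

First differences: 75, 137, 217, 315. Second differences: 62, 80, 98. Third differences: 18, 18.
Level-3 differences are constant, so Q has degree 3.
Fitting a degree-3 polynomial gives Q(m) = 3m³ + 4m² - 2m + 1.
Then Q(8) = 1777.

1777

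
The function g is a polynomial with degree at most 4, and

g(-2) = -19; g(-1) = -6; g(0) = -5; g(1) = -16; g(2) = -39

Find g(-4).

-81

First differences: 13, 1, -11, -23. Second differences: -12, -12, -12.
Level-2 differences are constant, so g has degree 2.
Fitting a degree-2 polynomial gives g(t) = -6t² - 5t - 5.
Then g(-4) = -81.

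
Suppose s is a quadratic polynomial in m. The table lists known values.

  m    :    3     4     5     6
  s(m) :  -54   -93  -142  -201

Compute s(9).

Write s(m) = am² + bm + c; the 4 given values yield a linear system in the 3 coefficients.
Solving, s(m) = -5m² - 4m + 3.
Then s(9) = -438.

-438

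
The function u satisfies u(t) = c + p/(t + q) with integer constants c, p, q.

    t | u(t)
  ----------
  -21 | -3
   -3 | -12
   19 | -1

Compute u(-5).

-7

(u(t) − c)(t + q) = p for each data point; the three points give a linear system in c and q, then p follows.
Solving: c = -2, q = 1, p = 20, so u(t) = -2 + 20/(t + 1).
Then u(-5) = -2 + 20/(-4) = -7.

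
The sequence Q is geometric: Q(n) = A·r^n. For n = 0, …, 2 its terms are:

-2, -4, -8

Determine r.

2

Consecutive ratio: -4/(-2) = 2, and -8/(-4) = 2, so r = 2.
Then A·2^0 = -2 gives A = -2, and Q(n) = -2·2^n.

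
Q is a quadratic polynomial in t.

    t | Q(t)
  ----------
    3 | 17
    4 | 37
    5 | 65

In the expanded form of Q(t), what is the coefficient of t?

-8

Write Q(t) = at² + bt + c; the 3 given values yield a linear system in the 3 coefficients.
Solving, Q(t) = 4t² - 8t + 5.
The coefficient of t is -8.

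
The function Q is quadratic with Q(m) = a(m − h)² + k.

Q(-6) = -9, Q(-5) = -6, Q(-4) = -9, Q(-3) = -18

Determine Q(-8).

-33

First differences 3, -3, -9; second difference -6 = 2a, so a = -3.
Expanding, the m-coefficient is −2ah = 6h; matching it to the data gives h = -5, and then k = -6.
So Q(m) = -3(m + 5)² − 6.
Q(-8) = -3·(-3)² − 6 = -33.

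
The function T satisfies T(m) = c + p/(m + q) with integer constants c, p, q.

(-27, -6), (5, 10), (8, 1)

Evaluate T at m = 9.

0

(T(m) − c)(m + q) = p for each data point; the three points give a linear system in c and q, then p follows.
Solving: c = -5, q = -3, p = 30, so T(m) = -5 + 30/(m − 3).
Then T(9) = -5 + 30/6 = 0.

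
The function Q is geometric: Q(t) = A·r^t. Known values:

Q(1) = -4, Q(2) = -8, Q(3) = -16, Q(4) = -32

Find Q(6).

Consecutive ratio: -8/(-4) = 2, and -16/(-8) = 2, so r = 2.
Then A·2^1 = -4 gives A = -2, and Q(t) = -2·2^t.
Q(6) = -2·2^6 = -128.

-128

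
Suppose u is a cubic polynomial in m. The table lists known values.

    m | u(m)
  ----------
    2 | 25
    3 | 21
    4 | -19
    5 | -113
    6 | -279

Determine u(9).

First differences: -4, -40, -94, -166. Second differences: -36, -54, -72. Third differences: -18, -18.
Level-3 differences are constant, so u has degree 3.
Fitting a degree-3 polynomial gives u(m) = -3m³ + 9m² + 8m - 3.
Then u(9) = -1389.

-1389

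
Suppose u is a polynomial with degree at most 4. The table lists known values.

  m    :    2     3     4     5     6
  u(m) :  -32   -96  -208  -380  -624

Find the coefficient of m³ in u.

-2

First differences: -64, -112, -172, -244. Second differences: -48, -60, -72. Third differences: -12, -12.
Level-3 differences are constant, so u has degree 3.
Fitting a degree-3 polynomial gives u(m) = -2m³ - 6m² + 4m.
The coefficient of m³ is -2.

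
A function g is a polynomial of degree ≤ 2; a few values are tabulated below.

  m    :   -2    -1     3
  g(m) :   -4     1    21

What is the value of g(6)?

36

Write g(m) = am² + bm + c; the 3 given values yield a linear system in the 3 coefficients.
Solving, the leading coefficient vanishes, and g(m) = 5m + 6.
Then g(6) = 36.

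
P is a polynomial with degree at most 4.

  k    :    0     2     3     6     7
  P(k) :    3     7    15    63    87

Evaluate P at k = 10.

183

Write P(k) = ak^4 + bk³ + ck² + dk + e; the 5 given values yield a linear system in the 5 coefficients.
Solving, the top 2 coefficients vanish, and P(k) = 2k² - 2k + 3.
Then P(10) = 183.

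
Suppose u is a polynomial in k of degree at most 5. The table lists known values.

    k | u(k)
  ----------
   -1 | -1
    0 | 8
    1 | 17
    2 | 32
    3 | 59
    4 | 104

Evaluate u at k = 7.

407

First differences: 9, 9, 15, 27, 45. Second differences: 0, 6, 12, 18. Third differences: 6, 6, 6.
Level-3 differences are constant, so u has degree 3.
Fitting a degree-3 polynomial gives u(k) = k³ + 8k + 8.
Then u(7) = 407.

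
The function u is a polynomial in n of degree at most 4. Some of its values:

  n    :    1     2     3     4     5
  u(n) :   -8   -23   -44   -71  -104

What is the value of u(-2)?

First differences: -15, -21, -27, -33. Second differences: -6, -6, -6.
Level-2 differences are constant, so u has degree 2.
Fitting a degree-2 polynomial gives u(n) = -3n² - 6n + 1.
Then u(-2) = 1.

1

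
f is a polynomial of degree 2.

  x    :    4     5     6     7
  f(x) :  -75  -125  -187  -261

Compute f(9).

-445

First differences: -50, -62, -74. Second differences: -12, -12.
Level-2 differences are constant, so f has degree 2.
Fitting a degree-2 polynomial gives f(x) = -6x² + 4x + 5.
Then f(9) = -445.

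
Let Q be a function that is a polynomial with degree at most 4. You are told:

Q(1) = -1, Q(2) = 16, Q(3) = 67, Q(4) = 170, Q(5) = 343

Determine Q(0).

-2

First differences: 17, 51, 103, 173. Second differences: 34, 52, 70. Third differences: 18, 18.
Level-3 differences are constant, so Q has degree 3.
Fitting a degree-3 polynomial gives Q(t) = 3t³ - t² - t - 2.
Then Q(0) = -2.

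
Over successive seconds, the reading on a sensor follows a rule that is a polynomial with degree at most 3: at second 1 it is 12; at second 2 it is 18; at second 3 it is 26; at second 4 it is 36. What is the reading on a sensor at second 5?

48

Write the value at t as u(t).
First differences: 6, 8, 10. Second differences: 2, 2.
Level-2 differences are constant, so u has degree 2.
Fitting a degree-2 polynomial gives u(t) = t² + 3t + 8.
Then u(5) = 48.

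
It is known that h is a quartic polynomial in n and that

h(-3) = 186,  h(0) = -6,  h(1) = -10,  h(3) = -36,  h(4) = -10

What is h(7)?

1016

Write h(n) = an^4 + bn³ + cn² + dn + e; the 5 given values yield a linear system in the 5 coefficients.
Solving, h(n) = n^4 - 4n³ - n - 6.
Then h(7) = 1016.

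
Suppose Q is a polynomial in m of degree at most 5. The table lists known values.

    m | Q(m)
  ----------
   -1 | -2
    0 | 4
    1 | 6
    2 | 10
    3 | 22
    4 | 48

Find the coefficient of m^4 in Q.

0

First differences: 6, 2, 4, 12, 26. Second differences: -4, 2, 8, 14. Third differences: 6, 6, 6.
Level-3 differences are constant, so Q has degree 3.
Fitting a degree-3 polynomial gives Q(m) = m³ - 2m² + 3m + 4.
The coefficient of m^4 is 0.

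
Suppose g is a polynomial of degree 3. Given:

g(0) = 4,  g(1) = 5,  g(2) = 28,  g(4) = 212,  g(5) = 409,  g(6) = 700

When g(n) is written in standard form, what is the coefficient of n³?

3

Write g(n) = an³ + bn² + cn + d; the 6 given values yield a linear system in the 4 coefficients.
Solving, g(n) = 3n³ + 2n² - 4n + 4.
The coefficient of n³ is 3.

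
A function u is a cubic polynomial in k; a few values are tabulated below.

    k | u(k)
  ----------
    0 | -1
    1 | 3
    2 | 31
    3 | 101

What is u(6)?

Write u(k) = ak³ + bk² + ck + d; the 4 given values yield a linear system in the 4 coefficients.
Solving, u(k) = 3k³ + 3k² - 2k - 1.
Then u(6) = 743.

743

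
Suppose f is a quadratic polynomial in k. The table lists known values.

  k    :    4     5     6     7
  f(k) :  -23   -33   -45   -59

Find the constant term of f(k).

-3

Write f(k) = ak² + bk + c; the 4 given values yield a linear system in the 3 coefficients.
Solving, f(k) = -k² - k - 3.
The constant term is f(0) = -3.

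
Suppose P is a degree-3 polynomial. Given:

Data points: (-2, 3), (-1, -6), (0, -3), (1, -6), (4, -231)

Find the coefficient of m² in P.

Write P(m) = am³ + bm² + cm + d; the 5 given values yield a linear system in the 4 coefficients.
Solving, P(m) = -3m³ - 3m² + 3m - 3.
The coefficient of m² is -3.

-3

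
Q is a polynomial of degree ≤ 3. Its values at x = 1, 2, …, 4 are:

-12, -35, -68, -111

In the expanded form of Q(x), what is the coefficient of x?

Write Q(x) = ax³ + bx² + cx + d; the 4 given values yield a linear system in the 4 coefficients.
Solving, the leading coefficient vanishes, and Q(x) = -5x² - 8x + 1.
The coefficient of x is -8.

-8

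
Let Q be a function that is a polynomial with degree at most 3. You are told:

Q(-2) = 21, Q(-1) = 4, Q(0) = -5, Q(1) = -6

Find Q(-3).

First differences: -17, -9, -1. Second differences: 8, 8.
Level-2 differences are constant, so Q has degree 2.
Fitting a degree-2 polynomial gives Q(x) = 4x² - 5x - 5.
Then Q(-3) = 46.

46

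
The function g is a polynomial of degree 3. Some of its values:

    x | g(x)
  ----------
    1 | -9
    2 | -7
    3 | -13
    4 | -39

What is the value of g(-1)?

Write g(x) = ax³ + bx² + cx + d; the 4 given values yield a linear system in the 4 coefficients.
Solving, g(x) = -2x³ + 8x² - 8x - 7.
Then g(-1) = 11.

11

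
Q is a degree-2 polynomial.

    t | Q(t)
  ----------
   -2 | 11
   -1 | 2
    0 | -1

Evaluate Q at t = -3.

26

Write Q(t) = at² + bt + c; the 3 given values yield a linear system in the 3 coefficients.
Solving, Q(t) = 3t² - 1.
Then Q(-3) = 26.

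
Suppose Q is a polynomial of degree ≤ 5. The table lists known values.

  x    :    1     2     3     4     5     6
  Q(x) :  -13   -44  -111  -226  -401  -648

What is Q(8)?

-1406

Write Q(x) = ax^5 + bx^4 + cx³ + dx² + ex + p; the 6 given values yield a linear system in the 6 coefficients.
Solving, the top 2 coefficients vanish, and Q(x) = -2x³ - 6x² + x - 6.
Then Q(8) = -1406.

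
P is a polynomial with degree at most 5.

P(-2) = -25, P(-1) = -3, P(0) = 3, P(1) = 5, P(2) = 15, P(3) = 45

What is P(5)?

213

First differences: 22, 6, 2, 10, 30. Second differences: -16, -4, 8, 20. Third differences: 12, 12, 12.
Level-3 differences are constant, so P has degree 3.
Fitting a degree-3 polynomial gives P(n) = 2n³ - 2n² + 2n + 3.
Then P(5) = 213.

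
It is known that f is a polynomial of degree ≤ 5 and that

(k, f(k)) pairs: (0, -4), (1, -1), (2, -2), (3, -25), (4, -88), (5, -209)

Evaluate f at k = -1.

7

Write f(k) = ak^5 + bk^4 + ck³ + dk² + ek + p; the 6 given values yield a linear system in the 6 coefficients.
Solving, the top 2 coefficients vanish, and f(k) = -3k³ + 7k² - k - 4.
Then f(-1) = 7.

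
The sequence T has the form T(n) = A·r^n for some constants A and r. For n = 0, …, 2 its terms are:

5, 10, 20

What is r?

Consecutive ratio: 10/5 = 2, and 20/10 = 2, so r = 2.
Then A·2^0 = 5 gives A = 5, and T(n) = 5·2^n.

2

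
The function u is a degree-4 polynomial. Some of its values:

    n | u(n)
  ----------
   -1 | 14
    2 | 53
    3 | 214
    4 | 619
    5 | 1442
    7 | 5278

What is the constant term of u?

7

Write u(n) = an^4 + bn³ + cn² + dn + e; the 6 given values yield a linear system in the 5 coefficients.
Solving, u(n) = 2n^4 + n³ + 3n² - 3n + 7.
The constant term is u(0) = 7.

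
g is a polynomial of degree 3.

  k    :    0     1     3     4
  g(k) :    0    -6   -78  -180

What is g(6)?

-606

Write g(k) = ak³ + bk² + ck + d; the 4 given values yield a linear system in the 4 coefficients.
Solving, g(k) = -3k³ + 2k² - 5k.
Then g(6) = -606.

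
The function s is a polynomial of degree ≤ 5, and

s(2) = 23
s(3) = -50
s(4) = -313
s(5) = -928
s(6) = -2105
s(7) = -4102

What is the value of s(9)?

First differences: -73, -263, -615, -1177, -1997. Second differences: -190, -352, -562, -820. Third differences: -162, -210, -258. Fourth differences: -48, -48.
Level-4 differences are constant, so s has degree 4.
Fitting a degree-4 polynomial gives s(t) = -2t^4 + t³ + 6t² + 8t + 7.
Then s(9) = -11828.

-11828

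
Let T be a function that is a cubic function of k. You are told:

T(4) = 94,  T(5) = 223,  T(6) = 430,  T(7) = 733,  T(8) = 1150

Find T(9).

1699

Write T(k) = ak³ + bk² + ck + d; the 5 given values yield a linear system in the 4 coefficients.
Solving, T(k) = 3k³ - 6k² - 2.
Then T(9) = 1699.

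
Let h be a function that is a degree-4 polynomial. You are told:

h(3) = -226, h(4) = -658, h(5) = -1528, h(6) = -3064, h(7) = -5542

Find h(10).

Write h(m) = am^4 + bm³ + cm² + dm + e; the 5 given values yield a linear system in the 5 coefficients.
Solving, h(m) = -2m^4 - 2m³ - m² - m + 2.
Then h(10) = -22108.

-22108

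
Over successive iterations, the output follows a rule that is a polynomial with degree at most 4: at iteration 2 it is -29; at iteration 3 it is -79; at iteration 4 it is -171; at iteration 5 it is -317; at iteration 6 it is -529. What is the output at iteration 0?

Write the value at x as s(x).
First differences: -50, -92, -146, -212. Second differences: -42, -54, -66. Third differences: -12, -12.
Level-3 differences are constant, so s has degree 3.
Fitting a degree-3 polynomial gives s(x) = -2x³ - 3x² + 3x - 7.
Then s(0) = -7.

-7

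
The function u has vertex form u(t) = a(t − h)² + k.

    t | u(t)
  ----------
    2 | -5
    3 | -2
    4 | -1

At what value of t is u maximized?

First differences 3, 1; second difference -2 = 2a, so a = -1.
Expanding, the t-coefficient is −2ah = 2h; matching it to the data gives h = 4, and then k = -1.
So u(t) = -1(t − 4)² − 1.
Hence h = 4.

4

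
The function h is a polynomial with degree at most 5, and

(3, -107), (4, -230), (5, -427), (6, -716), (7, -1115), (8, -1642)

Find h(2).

First differences: -123, -197, -289, -399, -527. Second differences: -74, -92, -110, -128. Third differences: -18, -18, -18.
Level-3 differences are constant, so h has degree 3.
Fitting a degree-3 polynomial gives h(x) = -3x³ - x² - 5x - 2.
Then h(2) = -40.

-40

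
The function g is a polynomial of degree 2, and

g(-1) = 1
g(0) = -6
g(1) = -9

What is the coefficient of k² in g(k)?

Write g(k) = ak² + bk + c; the 3 given values yield a linear system in the 3 coefficients.
Solving, g(k) = 2k² - 5k - 6.
The coefficient of k² is 2.

2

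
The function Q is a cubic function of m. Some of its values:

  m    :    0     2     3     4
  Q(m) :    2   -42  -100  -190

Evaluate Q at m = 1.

-10

Write Q(m) = am³ + bm² + cm + d; the 4 given values yield a linear system in the 4 coefficients.
Solving, Q(m) = -m³ - 7m² - 4m + 2.
Then Q(1) = -10.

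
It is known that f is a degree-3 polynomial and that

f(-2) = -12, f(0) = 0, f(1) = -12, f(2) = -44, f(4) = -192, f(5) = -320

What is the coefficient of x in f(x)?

Write f(x) = ax³ + bx² + cx + d; the 6 given values yield a linear system in the 4 coefficients.
Solving, f(x) = -x³ - 7x² - 4x.
The coefficient of x is -4.

-4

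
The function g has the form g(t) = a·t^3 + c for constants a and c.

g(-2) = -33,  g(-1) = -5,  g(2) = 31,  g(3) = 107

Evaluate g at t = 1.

3

From g(-2) = -33 and g(-1) = -5: -8a + c = -33 and -1a + c = -5.
Subtracting: 7a = 28, so a = 4; then c = -33 − 4·(-8) = -1.
So g(t) = 4t³ − 1, and g(1) = 3.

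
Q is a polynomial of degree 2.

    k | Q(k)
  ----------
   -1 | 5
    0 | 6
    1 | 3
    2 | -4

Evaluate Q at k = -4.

-22

Write Q(k) = ak² + bk + c; the 4 given values yield a linear system in the 3 coefficients.
Solving, Q(k) = -2k² - k + 6.
Then Q(-4) = -22.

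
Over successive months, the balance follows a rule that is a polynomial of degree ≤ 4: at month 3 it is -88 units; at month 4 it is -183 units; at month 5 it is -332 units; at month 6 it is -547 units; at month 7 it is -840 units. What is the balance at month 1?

-12

Write the value at m as g(m).
First differences: -95, -149, -215, -293. Second differences: -54, -66, -78. Third differences: -12, -12.
Level-3 differences are constant, so g has degree 3.
Fitting a degree-3 polynomial gives g(m) = -2m³ - 3m² - 7.
Then g(1) = -12.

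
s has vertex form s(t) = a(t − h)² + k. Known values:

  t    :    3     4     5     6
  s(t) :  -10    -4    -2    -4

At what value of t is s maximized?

5

First differences 6, 2, -2; second difference -4 = 2a, so a = -2.
Expanding, the t-coefficient is −2ah = 4h; matching it to the data gives h = 5, and then k = -2.
So s(t) = -2(t − 5)² − 2.
Hence h = 5.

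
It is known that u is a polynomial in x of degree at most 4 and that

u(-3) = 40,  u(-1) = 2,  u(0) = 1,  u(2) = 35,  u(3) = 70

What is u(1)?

Write u(x) = ax^4 + bx³ + cx² + dx + e; the 5 given values yield a linear system in the 5 coefficients.
Solving, the top 2 coefficients vanish, and u(x) = 6x² + 5x + 1.
Then u(1) = 12.

12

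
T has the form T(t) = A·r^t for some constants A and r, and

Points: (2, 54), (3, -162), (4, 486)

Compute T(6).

4374

Consecutive ratio: -162/54 = -3, and 486/(-162) = -3, so r = -3.
Then A·(-3)^2 = 54 gives A = 6, and T(t) = 6·(-3)^t.
T(6) = 6·(-3)^6 = 4374.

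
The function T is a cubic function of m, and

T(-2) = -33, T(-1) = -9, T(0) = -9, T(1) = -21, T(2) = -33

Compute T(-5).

-369

Write T(m) = am³ + bm² + cm + d; the 5 given values yield a linear system in the 4 coefficients.
Solving, T(m) = 2m³ - 6m² - 8m - 9.
Then T(-5) = -369.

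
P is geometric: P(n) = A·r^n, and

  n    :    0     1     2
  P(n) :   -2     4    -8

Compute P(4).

Consecutive ratio: 4/(-2) = -2, and -8/4 = -2, so r = -2.
Then A·(-2)^0 = -2 gives A = -2, and P(n) = -2·(-2)^n.
P(4) = -2·(-2)^4 = -32.

-32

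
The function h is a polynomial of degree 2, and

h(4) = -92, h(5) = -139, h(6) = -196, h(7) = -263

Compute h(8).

-340

Write h(x) = ax² + bx + c; the 4 given values yield a linear system in the 3 coefficients.
Solving, h(x) = -5x² - 2x - 4.
Then h(8) = -340.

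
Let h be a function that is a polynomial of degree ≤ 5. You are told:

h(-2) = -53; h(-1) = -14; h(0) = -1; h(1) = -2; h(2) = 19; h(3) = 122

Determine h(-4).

-137

Write h(n) = an^5 + bn^4 + cn³ + dn² + en + p; the 6 given values yield a linear system in the 6 coefficients.
Solving, the leading coefficient vanishes, and h(n) = n^4 + 4n³ - 8n² + 2n - 1.
Then h(-4) = -137.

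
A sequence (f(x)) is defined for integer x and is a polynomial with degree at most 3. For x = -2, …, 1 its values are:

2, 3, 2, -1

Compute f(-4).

Write f(x) = ax³ + bx² + cx + d; the 4 given values yield a linear system in the 4 coefficients.
Solving, the leading coefficient vanishes, and f(x) = -x² - 2x + 2.
Then f(-4) = -6.

-6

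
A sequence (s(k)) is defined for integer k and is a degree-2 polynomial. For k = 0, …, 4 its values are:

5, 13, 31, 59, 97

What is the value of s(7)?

271

Write s(k) = ak² + bk + c; the 5 given values yield a linear system in the 3 coefficients.
Solving, s(k) = 5k² + 3k + 5.
Then s(7) = 271.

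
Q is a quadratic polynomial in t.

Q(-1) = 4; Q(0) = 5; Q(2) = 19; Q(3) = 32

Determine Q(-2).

7

Write Q(t) = at² + bt + c; the 4 given values yield a linear system in the 3 coefficients.
Solving, Q(t) = 2t² + 3t + 5.
Then Q(-2) = 7.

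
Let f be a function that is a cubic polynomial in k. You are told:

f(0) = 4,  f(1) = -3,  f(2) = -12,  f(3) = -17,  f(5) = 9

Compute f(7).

123

Write f(k) = ak³ + bk² + ck + d; the 5 given values yield a linear system in the 4 coefficients.
Solving, f(k) = k³ - 4k² - 4k + 4.
Then f(7) = 123.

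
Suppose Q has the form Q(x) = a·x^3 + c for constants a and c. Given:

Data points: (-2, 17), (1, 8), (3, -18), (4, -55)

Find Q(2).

1

From Q(-2) = 17 and Q(1) = 8: -8a + c = 17 and 1a + c = 8.
Subtracting: 9a = -9, so a = -1; then c = 17 − (-1)·(-8) = 9.
So Q(x) = -1x³ + 9, and Q(2) = 1.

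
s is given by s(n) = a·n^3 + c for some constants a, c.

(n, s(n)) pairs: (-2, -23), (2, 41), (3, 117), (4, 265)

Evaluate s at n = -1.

From s(-2) = -23 and s(2) = 41: -8a + c = -23 and 8a + c = 41.
Subtracting: 16a = 64, so a = 4; then c = -23 − 4·(-8) = 9.
So s(n) = 4n³ + 9, and s(-1) = 5.

5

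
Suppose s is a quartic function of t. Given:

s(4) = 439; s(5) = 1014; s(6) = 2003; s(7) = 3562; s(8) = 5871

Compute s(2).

27

Write s(t) = at^4 + bt³ + ct² + dt + e; the 5 given values yield a linear system in the 5 coefficients.
Solving, s(t) = t^4 + 4t³ - 4t² - 2t - 1.
Then s(2) = 27.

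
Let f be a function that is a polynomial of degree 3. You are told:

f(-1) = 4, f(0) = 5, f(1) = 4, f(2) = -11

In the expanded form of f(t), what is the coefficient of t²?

-1

Write f(t) = at³ + bt² + ct + d; the 4 given values yield a linear system in the 4 coefficients.
Solving, f(t) = -2t³ - t² + 2t + 5.
The coefficient of t² is -1.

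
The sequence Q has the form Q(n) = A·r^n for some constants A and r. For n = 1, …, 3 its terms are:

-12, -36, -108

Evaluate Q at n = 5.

Consecutive ratio: -36/(-12) = 3, and -108/(-36) = 3, so r = 3.
Then A·3^1 = -12 gives A = -4, and Q(n) = -4·3^n.
Q(5) = -4·3^5 = -972.

-972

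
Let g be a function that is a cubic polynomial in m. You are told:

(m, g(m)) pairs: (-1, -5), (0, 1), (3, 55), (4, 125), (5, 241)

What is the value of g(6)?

415

Write g(m) = am³ + bm² + cm + d; the 5 given values yield a linear system in the 4 coefficients.
Solving, g(m) = 2m³ - m² + 3m + 1.
Then g(6) = 415.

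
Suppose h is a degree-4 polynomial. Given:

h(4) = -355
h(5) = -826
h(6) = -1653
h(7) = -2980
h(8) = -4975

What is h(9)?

Write h(t) = at^4 + bt³ + ct² + dt + e; the 5 given values yield a linear system in the 5 coefficients.
Solving, h(t) = -t^4 - 2t³ + 3t² - 7t + 9.
Then h(9) = -7830.

-7830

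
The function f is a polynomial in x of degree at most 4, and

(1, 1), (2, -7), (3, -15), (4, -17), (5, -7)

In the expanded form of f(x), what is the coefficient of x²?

-6

First differences: -8, -8, -2, 10. Second differences: 0, 6, 12. Third differences: 6, 6.
Level-3 differences are constant, so f has degree 3.
Fitting a degree-3 polynomial gives f(x) = x³ - 6x² + 3x + 3.
The coefficient of x² is -6.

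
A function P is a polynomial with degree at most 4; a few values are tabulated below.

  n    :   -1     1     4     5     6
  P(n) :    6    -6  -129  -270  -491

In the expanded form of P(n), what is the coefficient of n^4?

0

Write P(n) = an^4 + bn³ + cn² + dn + e; the 5 given values yield a linear system in the 5 coefficients.
Solving, the leading coefficient vanishes, and P(n) = -3n³ + 5n² - 3n - 5.
The coefficient of n^4 is 0.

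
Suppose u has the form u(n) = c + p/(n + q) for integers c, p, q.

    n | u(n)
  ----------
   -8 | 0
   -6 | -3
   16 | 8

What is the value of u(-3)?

(u(n) − c)(n + q) = p for each data point; the three points give a linear system in c and q, then p follows.
Solving: c = 6, q = 2, p = 36, so u(n) = 6 + 36/(n + 2).
Then u(-3) = 6 + 36/(-1) = -30.

-30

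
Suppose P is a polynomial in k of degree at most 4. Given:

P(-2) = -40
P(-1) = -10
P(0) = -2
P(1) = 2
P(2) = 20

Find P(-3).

First differences: 30, 8, 4, 18. Second differences: -22, -4, 14. Third differences: 18, 18.
Level-3 differences are constant, so P has degree 3.
Fitting a degree-3 polynomial gives P(k) = 3k³ - 2k² + 3k - 2.
Then P(-3) = -110.

-110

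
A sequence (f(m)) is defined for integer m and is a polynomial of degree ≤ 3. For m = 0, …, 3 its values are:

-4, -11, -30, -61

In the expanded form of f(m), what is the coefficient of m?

-1

Write f(m) = am³ + bm² + cm + d; the 4 given values yield a linear system in the 4 coefficients.
Solving, the leading coefficient vanishes, and f(m) = -6m² - m - 4.
The coefficient of m is -1.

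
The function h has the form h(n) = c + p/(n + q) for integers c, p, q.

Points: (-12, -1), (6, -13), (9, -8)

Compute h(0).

7

(h(n) − c)(n + q) = p for each data point; the three points give a linear system in c and q, then p follows.
Solving: c = -3, q = -3, p = -30, so h(n) = -3 − 30/(n − 3).
Then h(0) = -3 − 30/(-3) = 7.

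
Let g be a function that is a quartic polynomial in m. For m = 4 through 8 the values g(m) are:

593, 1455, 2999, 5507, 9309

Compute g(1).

Write g(m) = am^4 + bm³ + cm² + dm + e; the 5 given values yield a linear system in the 5 coefficients.
Solving, g(m) = 2m^4 + 3m³ - 6m² - 5m + 5.
Then g(1) = -1.

-1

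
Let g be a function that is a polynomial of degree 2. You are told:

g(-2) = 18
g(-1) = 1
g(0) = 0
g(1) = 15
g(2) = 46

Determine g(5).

235

First differences: -17, -1, 15, 31. Second differences: 16, 16, 16.
Level-2 differences are constant, so g has degree 2.
Fitting a degree-2 polynomial gives g(k) = 8k² + 7k.
Then g(5) = 235.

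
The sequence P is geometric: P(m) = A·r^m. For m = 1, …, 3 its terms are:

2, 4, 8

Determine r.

Consecutive ratio: 4/2 = 2, and 8/4 = 2, so r = 2.
Then A·2^1 = 2 gives A = 1, and P(m) = 1·2^m.

2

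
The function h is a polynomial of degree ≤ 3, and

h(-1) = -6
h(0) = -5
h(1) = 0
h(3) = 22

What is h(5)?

60

Write h(m) = am³ + bm² + cm + d; the 4 given values yield a linear system in the 4 coefficients.
Solving, the leading coefficient vanishes, and h(m) = 2m² + 3m - 5.
Then h(5) = 60.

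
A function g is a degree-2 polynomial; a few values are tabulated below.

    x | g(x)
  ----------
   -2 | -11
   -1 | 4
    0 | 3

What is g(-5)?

-152

Write g(x) = ax² + bx + c; the 3 given values yield a linear system in the 3 coefficients.
Solving, g(x) = -8x² - 9x + 3.
Then g(-5) = -152.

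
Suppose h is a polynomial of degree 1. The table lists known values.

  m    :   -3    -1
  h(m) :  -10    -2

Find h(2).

10

Write h(m) = am + b; the 2 given values yield a linear system in the 2 coefficients.
Solving, h(m) = 4m + 2.
Then h(2) = 10.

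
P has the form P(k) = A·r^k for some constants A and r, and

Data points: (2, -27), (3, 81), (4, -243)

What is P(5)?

Consecutive ratio: 81/(-27) = -3, and -243/81 = -3, so r = -3.
Then A·(-3)^2 = -27 gives A = -3, and P(k) = -3·(-3)^k.
P(5) = -3·(-3)^5 = 729.

729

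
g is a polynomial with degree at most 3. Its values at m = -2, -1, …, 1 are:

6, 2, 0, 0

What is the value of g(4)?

12

First differences: -4, -2, 0. Second differences: 2, 2.
Level-2 differences are constant, so g has degree 2.
Fitting a degree-2 polynomial gives g(m) = m² - m.
Then g(4) = 12.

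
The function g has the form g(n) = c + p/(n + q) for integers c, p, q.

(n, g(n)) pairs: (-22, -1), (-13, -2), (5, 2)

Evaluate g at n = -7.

-6

(g(n) − c)(n + q) = p for each data point; the three points give a linear system in c and q, then p follows.
Solving: c = 0, q = 4, p = 18, so g(n) = 18/(n + 4).
Then g(-7) = 0 + 18/(-3) = -6.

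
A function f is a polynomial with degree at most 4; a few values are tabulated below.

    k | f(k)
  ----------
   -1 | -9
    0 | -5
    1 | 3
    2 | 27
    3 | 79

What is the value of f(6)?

523

First differences: 4, 8, 24, 52. Second differences: 4, 16, 28. Third differences: 12, 12.
Level-3 differences are constant, so f has degree 3.
Fitting a degree-3 polynomial gives f(k) = 2k³ + 2k² + 4k - 5.
Then f(6) = 523.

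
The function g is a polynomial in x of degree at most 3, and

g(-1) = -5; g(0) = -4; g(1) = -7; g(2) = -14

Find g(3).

-25

First differences: 1, -3, -7. Second differences: -4, -4.
Level-2 differences are constant, so g has degree 2.
Fitting a degree-2 polynomial gives g(x) = -2x² - x - 4.
Then g(3) = -25.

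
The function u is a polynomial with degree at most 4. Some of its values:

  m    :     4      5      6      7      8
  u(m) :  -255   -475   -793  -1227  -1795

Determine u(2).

-37

First differences: -220, -318, -434, -568. Second differences: -98, -116, -134. Third differences: -18, -18.
Level-3 differences are constant, so u has degree 3.
Fitting a degree-3 polynomial gives u(m) = -3m³ - 4m² - m + 5.
Then u(2) = -37.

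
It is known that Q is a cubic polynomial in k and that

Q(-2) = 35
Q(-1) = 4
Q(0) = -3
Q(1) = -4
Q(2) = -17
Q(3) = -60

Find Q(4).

Write Q(k) = ak³ + bk² + ck + d; the 6 given values yield a linear system in the 4 coefficients.
Solving, Q(k) = -3k³ + 3k² - k - 3.
Then Q(4) = -151.

-151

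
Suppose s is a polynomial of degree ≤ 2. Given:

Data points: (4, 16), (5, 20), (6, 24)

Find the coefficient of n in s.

Write s(n) = an² + bn + c; the 3 given values yield a linear system in the 3 coefficients.
Solving, the leading coefficient vanishes, and s(n) = 4n.
The coefficient of n is 4.

4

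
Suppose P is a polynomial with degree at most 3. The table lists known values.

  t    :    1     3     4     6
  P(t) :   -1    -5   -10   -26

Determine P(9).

-65

Write P(t) = at³ + bt² + ct + d; the 4 given values yield a linear system in the 4 coefficients.
Solving, the leading coefficient vanishes, and P(t) = -t² + 2t - 2.
Then P(9) = -65.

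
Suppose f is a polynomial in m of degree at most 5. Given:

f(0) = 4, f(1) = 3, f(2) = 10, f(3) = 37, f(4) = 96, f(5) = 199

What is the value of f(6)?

358

First differences: -1, 7, 27, 59, 103. Second differences: 8, 20, 32, 44. Third differences: 12, 12, 12.
Level-3 differences are constant, so f has degree 3.
Fitting a degree-3 polynomial gives f(m) = 2m³ - 2m² - m + 4.
Then f(6) = 358.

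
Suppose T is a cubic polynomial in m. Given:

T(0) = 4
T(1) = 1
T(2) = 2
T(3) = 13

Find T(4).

40

Write T(m) = am³ + bm² + cm + d; the 4 given values yield a linear system in the 4 coefficients.
Solving, T(m) = m³ - m² - 3m + 4.
Then T(4) = 40.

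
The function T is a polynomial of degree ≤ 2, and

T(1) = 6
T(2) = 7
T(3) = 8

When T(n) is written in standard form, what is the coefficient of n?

1

Write T(n) = an² + bn + c; the 3 given values yield a linear system in the 3 coefficients.
Solving, the leading coefficient vanishes, and T(n) = n + 5.
The coefficient of n is 1.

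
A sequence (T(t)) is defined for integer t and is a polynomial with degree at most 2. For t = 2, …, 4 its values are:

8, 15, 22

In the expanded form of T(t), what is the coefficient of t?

7

Write T(t) = at² + bt + c; the 3 given values yield a linear system in the 3 coefficients.
Solving, the leading coefficient vanishes, and T(t) = 7t - 6.
The coefficient of t is 7.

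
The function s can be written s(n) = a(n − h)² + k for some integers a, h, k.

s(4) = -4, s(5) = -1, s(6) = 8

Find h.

First differences 3, 9; second difference 6 = 2a, so a = 3.
Expanding, the n-coefficient is −2ah = -6h; matching it to the data gives h = 4, and then k = -4.
So s(n) = 3(n − 4)² − 4.
Hence h = 4.

4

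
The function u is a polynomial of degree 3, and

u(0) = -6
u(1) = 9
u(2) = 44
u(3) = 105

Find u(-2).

Write u(k) = ak³ + bk² + ck + d; the 4 given values yield a linear system in the 4 coefficients.
Solving, u(k) = k³ + 7k² + 7k - 6.
Then u(-2) = 0.

0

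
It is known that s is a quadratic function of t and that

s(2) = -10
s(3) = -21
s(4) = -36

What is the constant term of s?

0

Write s(t) = at² + bt + c; the 3 given values yield a linear system in the 3 coefficients.
Solving, s(t) = -2t² - t.
The constant term is s(0) = 0.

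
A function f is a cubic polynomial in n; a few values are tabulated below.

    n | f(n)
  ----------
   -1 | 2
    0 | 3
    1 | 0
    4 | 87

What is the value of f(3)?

Write f(n) = an³ + bn² + cn + d; the 4 given values yield a linear system in the 4 coefficients.
Solving, f(n) = 2n³ - 2n² - 3n + 3.
Then f(3) = 30.

30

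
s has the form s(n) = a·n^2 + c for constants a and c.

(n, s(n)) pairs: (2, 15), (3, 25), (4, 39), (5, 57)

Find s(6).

From s(2) = 15 and s(3) = 25: 4a + c = 15 and 9a + c = 25.
Subtracting: 5a = 10, so a = 2; then c = 15 − 2·4 = 7.
So s(n) = 2n² + 7, and s(6) = 79.

79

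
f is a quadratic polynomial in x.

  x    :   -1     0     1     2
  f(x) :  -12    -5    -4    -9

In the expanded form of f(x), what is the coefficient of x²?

-3

First differences: 7, 1, -5. Second differences: -6, -6.
Level-2 differences are constant, so f has degree 2.
Fitting a degree-2 polynomial gives f(x) = -3x² + 4x - 5.
The coefficient of x² is -3.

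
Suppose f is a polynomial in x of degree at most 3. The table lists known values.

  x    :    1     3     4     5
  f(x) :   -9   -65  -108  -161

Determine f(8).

Write f(x) = ax³ + bx² + cx + d; the 4 given values yield a linear system in the 4 coefficients.
Solving, the leading coefficient vanishes, and f(x) = -5x² - 8x + 4.
Then f(8) = -380.

-380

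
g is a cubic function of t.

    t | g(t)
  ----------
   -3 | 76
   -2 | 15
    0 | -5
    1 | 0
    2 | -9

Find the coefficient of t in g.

Write g(t) = at³ + bt² + ct + d; the 5 given values yield a linear system in the 4 coefficients.
Solving, g(t) = -3t³ + 2t² + 6t - 5.
The coefficient of t is 6.

6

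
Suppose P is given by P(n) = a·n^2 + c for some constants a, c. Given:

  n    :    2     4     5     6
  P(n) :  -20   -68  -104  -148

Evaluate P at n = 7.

From P(2) = -20 and P(4) = -68: 4a + c = -20 and 16a + c = -68.
Subtracting: 12a = -48, so a = -4; then c = -20 − (-4)·4 = -4.
So P(n) = -4n² − 4, and P(7) = -200.

-200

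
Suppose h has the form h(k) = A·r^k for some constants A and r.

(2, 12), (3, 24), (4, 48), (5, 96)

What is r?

2

Consecutive ratio: 24/12 = 2, and 48/24 = 2, so r = 2.
Then A·2^2 = 12 gives A = 3, and h(k) = 3·2^k.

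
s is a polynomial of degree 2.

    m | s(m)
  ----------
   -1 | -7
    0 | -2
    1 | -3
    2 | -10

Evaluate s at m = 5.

-67

First differences: 5, -1, -7. Second differences: -6, -6.
Level-2 differences are constant, so s has degree 2.
Fitting a degree-2 polynomial gives s(m) = -3m² + 2m - 2.
Then s(5) = -67.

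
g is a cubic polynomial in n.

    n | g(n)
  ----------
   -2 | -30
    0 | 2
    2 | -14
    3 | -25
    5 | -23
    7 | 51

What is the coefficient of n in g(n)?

0

Write g(n) = an³ + bn² + cn + d; the 6 given values yield a linear system in the 4 coefficients.
Solving, g(n) = n³ - 6n² + 2.
The coefficient of n is 0.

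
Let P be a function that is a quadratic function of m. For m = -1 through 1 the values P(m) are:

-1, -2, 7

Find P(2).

26

Write P(m) = am² + bm + c; the 3 given values yield a linear system in the 3 coefficients.
Solving, P(m) = 5m² + 4m - 2.
Then P(2) = 26.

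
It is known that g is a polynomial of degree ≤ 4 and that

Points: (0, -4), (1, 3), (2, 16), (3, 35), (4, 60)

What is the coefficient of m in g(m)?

4

First differences: 7, 13, 19, 25. Second differences: 6, 6, 6.
Level-2 differences are constant, so g has degree 2.
Fitting a degree-2 polynomial gives g(m) = 3m² + 4m - 4.
The coefficient of m is 4.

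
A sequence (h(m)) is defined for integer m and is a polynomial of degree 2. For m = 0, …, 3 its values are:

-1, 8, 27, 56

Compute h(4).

Write h(m) = am² + bm + c; the 4 given values yield a linear system in the 3 coefficients.
Solving, h(m) = 5m² + 4m - 1.
Then h(4) = 95.

95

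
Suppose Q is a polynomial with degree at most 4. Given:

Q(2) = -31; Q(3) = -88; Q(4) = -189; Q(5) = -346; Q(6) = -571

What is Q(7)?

Write Q(k) = ak^4 + bk³ + ck² + dk + e; the 5 given values yield a linear system in the 5 coefficients.
Solving, the leading coefficient vanishes, and Q(k) = -2k³ - 4k² + k - 1.
Then Q(7) = -876.

-876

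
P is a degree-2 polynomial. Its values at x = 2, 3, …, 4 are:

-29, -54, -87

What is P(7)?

-234

Write P(x) = ax² + bx + c; the 3 given values yield a linear system in the 3 coefficients.
Solving, P(x) = -4x² - 5x - 3.
Then P(7) = -234.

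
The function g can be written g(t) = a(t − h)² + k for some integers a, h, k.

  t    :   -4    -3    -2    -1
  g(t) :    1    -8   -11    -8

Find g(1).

First differences -9, -3, 3; second difference 6 = 2a, so a = 3.
Expanding, the t-coefficient is −2ah = -6h; matching it to the data gives h = -2, and then k = -11.
So g(t) = 3(t + 2)² − 11.
g(1) = 3·3² − 11 = 16.

16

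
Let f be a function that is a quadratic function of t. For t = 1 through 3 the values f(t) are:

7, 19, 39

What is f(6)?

Write f(t) = at² + bt + c; the 3 given values yield a linear system in the 3 coefficients.
Solving, f(t) = 4t² + 3.
Then f(6) = 147.

147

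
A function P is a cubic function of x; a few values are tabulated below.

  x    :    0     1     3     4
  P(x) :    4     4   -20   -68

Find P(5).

-156

Write P(x) = ax³ + bx² + cx + d; the 4 given values yield a linear system in the 4 coefficients.
Solving, P(x) = -2x³ + 4x² - 2x + 4.
Then P(5) = -156.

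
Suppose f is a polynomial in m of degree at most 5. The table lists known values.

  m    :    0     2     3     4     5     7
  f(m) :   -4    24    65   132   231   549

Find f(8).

Write f(m) = am^5 + bm^4 + cm³ + dm² + em + p; the 6 given values yield a linear system in the 6 coefficients.
Solving, the top 2 coefficients vanish, and f(m) = m³ + 4m² + 2m - 4.
Then f(8) = 780.

780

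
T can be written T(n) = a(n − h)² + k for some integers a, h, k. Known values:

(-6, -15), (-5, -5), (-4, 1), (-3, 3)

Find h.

First differences 10, 6, 2; second difference -4 = 2a, so a = -2.
Expanding, the n-coefficient is −2ah = 4h; matching it to the data gives h = -3, and then k = 3.
So T(n) = -2(n + 3)² + 3.
Hence h = -3.

-3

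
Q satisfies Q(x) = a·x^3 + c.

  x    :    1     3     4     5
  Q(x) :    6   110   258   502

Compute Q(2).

34

From Q(1) = 6 and Q(3) = 110: 1a + c = 6 and 27a + c = 110.
Subtracting: 26a = 104, so a = 4; then c = 6 − 4·1 = 2.
So Q(x) = 4x³ + 2, and Q(2) = 34.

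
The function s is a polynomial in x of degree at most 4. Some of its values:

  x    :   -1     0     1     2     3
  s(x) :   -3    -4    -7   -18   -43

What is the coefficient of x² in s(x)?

First differences: -1, -3, -11, -25. Second differences: -2, -8, -14. Third differences: -6, -6.
Level-3 differences are constant, so s has degree 3.
Fitting a degree-3 polynomial gives s(x) = -x³ - x² - x - 4.
The coefficient of x² is -1.

-1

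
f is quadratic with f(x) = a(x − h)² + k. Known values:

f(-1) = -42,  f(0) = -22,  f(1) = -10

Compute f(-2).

First differences 20, 12; second difference -8 = 2a, so a = -4.
Expanding, the x-coefficient is −2ah = 8h; matching it to the data gives h = 2, and then k = -6.
So f(x) = -4(x − 2)² − 6.
f(-2) = -4·(-4)² − 6 = -70.

-70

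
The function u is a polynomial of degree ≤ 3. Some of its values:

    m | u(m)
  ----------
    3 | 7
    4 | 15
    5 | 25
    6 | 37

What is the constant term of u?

First differences: 8, 10, 12. Second differences: 2, 2.
Level-2 differences are constant, so u has degree 2.
Fitting a degree-2 polynomial gives u(m) = m² + m - 5.
The constant term is u(0) = -5.

-5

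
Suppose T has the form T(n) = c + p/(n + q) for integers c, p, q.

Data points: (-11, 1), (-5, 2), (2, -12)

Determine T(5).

(T(n) − c)(n + q) = p for each data point; the three points give a linear system in c and q, then p follows.
Solving: c = 0, q = -1, p = -12, so T(n) = -12/(n − 1).
Then T(5) = 0 − 12/4 = -3.

-3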